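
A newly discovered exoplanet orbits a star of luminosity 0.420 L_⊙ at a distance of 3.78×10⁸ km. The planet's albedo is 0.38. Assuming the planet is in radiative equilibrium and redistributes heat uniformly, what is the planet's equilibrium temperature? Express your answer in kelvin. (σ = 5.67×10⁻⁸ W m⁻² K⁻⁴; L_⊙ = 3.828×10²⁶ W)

T_eq ≈ 125 K

d = 3.78×10⁸ km = 3.78×10¹¹ m.
L = 0.420 × 3.828×10²⁶ = 1.61×10²⁶ W.
Flux: S = L/(4πd²) = 1.61×10²⁶/(4π×(3.78×10¹¹)²) = 89.5 W m⁻².
Energy balance: absorbed = emitted ⇒ πR²·S(1−A) = 4πR²·σT_eq⁴, so T_eq⁴ = S(1−A)/(4σ).
T_eq = [89.5 × 0.62 / (4 × 5.67×10⁻⁸)]^(1/4) = (2.45×10⁸)^(1/4) = 125 K.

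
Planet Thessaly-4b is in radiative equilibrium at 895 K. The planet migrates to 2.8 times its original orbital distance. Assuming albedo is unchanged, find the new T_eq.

T_eq ≈ 535 K

T_eq ∝ L^(1/4) · d^(−1/2).
T′ = 895 / 2.8^(1/2) = 535 K.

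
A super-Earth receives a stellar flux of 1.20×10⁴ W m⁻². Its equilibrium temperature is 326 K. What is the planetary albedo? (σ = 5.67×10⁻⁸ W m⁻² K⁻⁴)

From T_eq⁴ = S(1−A)/(4σ): 1−A = 4σT_eq⁴/S.
1−A = 4 × 5.67×10⁻⁸ × (326)⁴ / 1.20×10⁴ = 0.213.

A ≈ 0.79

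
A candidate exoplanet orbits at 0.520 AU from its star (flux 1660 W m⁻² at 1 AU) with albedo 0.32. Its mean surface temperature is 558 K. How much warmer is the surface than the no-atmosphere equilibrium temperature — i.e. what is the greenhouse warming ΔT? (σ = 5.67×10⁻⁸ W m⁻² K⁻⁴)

ΔT ≈ 189.7 K

S = 1660/0.520² = 6139 W m⁻².
T_eq = [S(1−A)/(4σ)]^(1/4) = [6139×0.68/(4×5.67×10⁻⁸)]^(1/4) = 368.3 K.
ΔT = T_surf − T_eq = 558 − 368.3.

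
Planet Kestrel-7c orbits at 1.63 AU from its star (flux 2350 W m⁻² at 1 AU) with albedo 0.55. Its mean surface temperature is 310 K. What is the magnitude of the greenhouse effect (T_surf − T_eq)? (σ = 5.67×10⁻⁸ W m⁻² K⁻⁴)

ΔT ≈ 105.3 K

S = 2350/1.63² = 884.5 W m⁻².
T_eq = [S(1−A)/(4σ)]^(1/4) = [884.5×0.45/(4×5.67×10⁻⁸)]^(1/4) = 204.7 K.
ΔT = T_surf − T_eq = 310 − 204.7.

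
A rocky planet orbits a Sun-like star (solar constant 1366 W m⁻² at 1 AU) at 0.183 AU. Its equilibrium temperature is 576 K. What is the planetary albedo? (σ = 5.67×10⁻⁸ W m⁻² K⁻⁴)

Flux at 0.183 AU: S = 1366/0.183² = 4.08×10⁴ W m⁻².
From T_eq⁴ = S(1−A)/(4σ): 1−A = 4σT_eq⁴/S.
1−A = 4 × 5.67×10⁻⁸ × (576)⁴ / 4.08×10⁴ = 0.612.

A ≈ 0.39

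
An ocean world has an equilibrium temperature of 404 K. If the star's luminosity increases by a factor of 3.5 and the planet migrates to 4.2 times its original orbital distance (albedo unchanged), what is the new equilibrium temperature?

T_eq ≈ 270 K

T_eq ∝ L^(1/4) · d^(−1/2).
T′ = 404 × 3.5^(1/4) / 4.2^(1/2) = 270 K.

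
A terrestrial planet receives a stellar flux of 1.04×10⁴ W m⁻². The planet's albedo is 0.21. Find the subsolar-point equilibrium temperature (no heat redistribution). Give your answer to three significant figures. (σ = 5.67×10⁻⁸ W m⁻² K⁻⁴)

At the subsolar point the surface absorbs S(1−A) and emits σT⁴ per unit area — no factor of 4, since only the local patch is in balance.
T = [1.04×10⁴ × 0.79 / 5.67×10⁻⁸]^(1/4) = (1.45×10¹¹)^(1/4) = 617 K.

T_ss ≈ 617 K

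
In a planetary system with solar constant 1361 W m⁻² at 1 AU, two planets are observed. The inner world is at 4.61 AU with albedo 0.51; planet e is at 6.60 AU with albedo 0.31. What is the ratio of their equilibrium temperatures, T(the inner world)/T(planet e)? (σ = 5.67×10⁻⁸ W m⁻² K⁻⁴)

T₁/T₂ ≈ 1.098

T_eq = [S₀(1−A)/(4σd²)]^(1/4), so T ∝ (1−A)^(1/4) / √d.
T₁ = [1361×0.49/(4×5.67×10⁻⁸×4.61²)]^(1/4) = 108.46 K.
T₂ = [1361×0.69/(4×5.67×10⁻⁸×6.60²)]^(1/4) = 98.74 K.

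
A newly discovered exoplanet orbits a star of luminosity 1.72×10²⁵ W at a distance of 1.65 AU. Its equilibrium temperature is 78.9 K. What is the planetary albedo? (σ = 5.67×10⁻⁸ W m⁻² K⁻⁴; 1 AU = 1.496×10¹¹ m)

A ≈ 0.61

d = 1.65 AU = 2.47×10¹¹ m.
Flux: S = L/(4πd²) = 1.72×10²⁵/(4π×(2.47×10¹¹)²) = 22.5 W m⁻².
From T_eq⁴ = S(1−A)/(4σ): 1−A = 4σT_eq⁴/S.
1−A = 4 × 5.67×10⁻⁸ × (78.9)⁴ / 22.5 = 0.391.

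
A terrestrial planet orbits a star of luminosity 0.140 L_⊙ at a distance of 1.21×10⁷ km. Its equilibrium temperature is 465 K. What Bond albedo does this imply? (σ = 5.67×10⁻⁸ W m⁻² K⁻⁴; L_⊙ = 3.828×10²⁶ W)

d = 1.21×10⁷ km = 1.21×10¹⁰ m.
L = 0.140 × 3.828×10²⁶ = 5.36×10²⁵ W.
Flux: S = L/(4πd²) = 5.36×10²⁵/(4π×(1.21×10¹⁰)²) = 2.91×10⁴ W m⁻².
From T_eq⁴ = S(1−A)/(4σ): 1−A = 4σT_eq⁴/S.
1−A = 4 × 5.67×10⁻⁸ × (465)⁴ / 2.91×10⁴ = 0.364.

A ≈ 0.64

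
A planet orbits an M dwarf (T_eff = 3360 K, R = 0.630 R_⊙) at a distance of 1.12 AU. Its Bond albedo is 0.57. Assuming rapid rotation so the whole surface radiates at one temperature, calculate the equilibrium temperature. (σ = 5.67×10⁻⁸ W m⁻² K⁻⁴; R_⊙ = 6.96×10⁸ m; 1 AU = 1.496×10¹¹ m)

T_eq ≈ 98.4 K

R_⋆ = 0.630 × 6.96×10⁸ = 4.38×10⁸ m.
d = 1.12 AU = 1.68×10¹¹ m.
L = 4πR_⋆²σT_⋆⁴ = 4π(4.38×10⁸)² × 5.67×10⁻⁸ × (3360)⁴ = 1.75×10²⁵ W.
S = L/(4πd²) = 49.5 W m⁻².
Energy balance: absorbed = emitted ⇒ πR²·S(1−A) = 4πR²·σT_eq⁴, so T_eq⁴ = S(1−A)/(4σ).
T_eq = [49.5 × 0.43 / (4 × 5.67×10⁻⁸)]^(1/4) = (9.38×10⁷)^(1/4) = 98.4 K.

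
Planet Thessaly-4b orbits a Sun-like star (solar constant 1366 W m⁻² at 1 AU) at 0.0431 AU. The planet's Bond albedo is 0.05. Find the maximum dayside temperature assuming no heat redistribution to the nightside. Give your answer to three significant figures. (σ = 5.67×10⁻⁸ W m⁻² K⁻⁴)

T_ss ≈ 1870 K

Flux at 0.0431 AU: S = 1366/0.0431² = 7.35×10⁵ W m⁻².
With no redistribution each surface element balances locally: S(1−A) = σT⁴.
T = [7.35×10⁵ × 0.95 / 5.67×10⁻⁸]^(1/4) = (1.23×10¹³)^(1/4) = 1870 K.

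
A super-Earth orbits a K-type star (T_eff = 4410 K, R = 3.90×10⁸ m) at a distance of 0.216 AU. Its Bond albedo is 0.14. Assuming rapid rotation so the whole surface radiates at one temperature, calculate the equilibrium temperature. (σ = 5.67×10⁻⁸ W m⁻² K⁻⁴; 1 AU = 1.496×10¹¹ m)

d = 0.216 AU = 3.23×10¹⁰ m.
L = 4πR_⋆²σT_⋆⁴ = 4π(3.90×10⁸)² × 5.67×10⁻⁸ × (4410)⁴ = 4.10×10²⁵ W.
S = L/(4πd²) = 3120 W m⁻².
Energy balance: absorbed = emitted ⇒ πR²·S(1−A) = 4πR²·σT_eq⁴, so T_eq⁴ = S(1−A)/(4σ).
T_eq = [3120 × 0.86 / (4 × 5.67×10⁻⁸)]^(1/4) = (1.18×10¹⁰)^(1/4) = 330 K.

T_eq ≈ 330 K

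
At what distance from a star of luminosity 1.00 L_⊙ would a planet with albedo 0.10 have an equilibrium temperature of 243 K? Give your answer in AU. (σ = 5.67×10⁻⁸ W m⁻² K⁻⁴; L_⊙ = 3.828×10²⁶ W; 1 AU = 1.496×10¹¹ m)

d ≈ 1.24 AU

L = 1.00 × 3.828×10²⁶ = 3.83×10²⁶ W.
From T_eq⁴ = L(1−A)/(16πσd²): d = √[L(1−A)/(16πσT_eq⁴)].
d = √[3.83×10²⁶ × 0.90 / (16π × 5.67×10⁻⁸ × (243)⁴)] = 1.86×10¹¹ m = 1.24 AU.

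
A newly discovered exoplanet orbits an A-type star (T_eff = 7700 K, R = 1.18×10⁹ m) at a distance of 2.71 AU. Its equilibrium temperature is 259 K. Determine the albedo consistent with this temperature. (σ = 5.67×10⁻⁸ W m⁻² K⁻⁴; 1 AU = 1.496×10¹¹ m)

A ≈ 0.40

d = 2.71 AU = 4.05×10¹¹ m.
L = 4πR_⋆²σT_⋆⁴ = 4π(1.18×10⁹)² × 5.67×10⁻⁸ × (7700)⁴ = 3.49×10²⁷ W.
S = L/(4πd²) = 1690 W m⁻².
From T_eq⁴ = S(1−A)/(4σ): 1−A = 4σT_eq⁴/S.
1−A = 4 × 5.67×10⁻⁸ × (259)⁴ / 1690 = 0.604.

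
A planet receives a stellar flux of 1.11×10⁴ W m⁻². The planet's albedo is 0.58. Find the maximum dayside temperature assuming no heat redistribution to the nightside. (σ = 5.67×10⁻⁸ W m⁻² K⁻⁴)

T_ss ≈ 535 K

With no redistribution each surface element balances locally: S(1−A) = σT⁴.
T = [1.11×10⁴ × 0.42 / 5.67×10⁻⁸]^(1/4) = (8.22×10¹⁰)^(1/4) = 535 K.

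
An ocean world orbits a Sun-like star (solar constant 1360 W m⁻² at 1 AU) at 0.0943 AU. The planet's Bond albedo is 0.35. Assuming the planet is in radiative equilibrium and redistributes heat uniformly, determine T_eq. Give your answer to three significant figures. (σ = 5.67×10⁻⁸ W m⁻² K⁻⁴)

Flux at 0.0943 AU: S = 1360/0.0943² = 1.53×10⁵ W m⁻².
Energy balance: absorbed = emitted ⇒ πR²·S(1−A) = 4πR²·σT_eq⁴, so T_eq⁴ = S(1−A)/(4σ).
T_eq = [1.53×10⁵ × 0.65 / (4 × 5.67×10⁻⁸)]^(1/4) = (4.38×10¹¹)^(1/4) = 814 K.

T_eq ≈ 814 K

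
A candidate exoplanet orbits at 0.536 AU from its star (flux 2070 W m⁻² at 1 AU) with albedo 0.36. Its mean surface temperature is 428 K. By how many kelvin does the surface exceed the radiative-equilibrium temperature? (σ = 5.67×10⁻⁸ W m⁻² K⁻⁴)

S = 2070/0.536² = 7205 W m⁻².
T_eq = [S(1−A)/(4σ)]^(1/4) = [7205×0.64/(4×5.67×10⁻⁸)]^(1/4) = 377.6 K.
ΔT = T_surf − T_eq = 428 − 377.6.

ΔT ≈ 50.4 K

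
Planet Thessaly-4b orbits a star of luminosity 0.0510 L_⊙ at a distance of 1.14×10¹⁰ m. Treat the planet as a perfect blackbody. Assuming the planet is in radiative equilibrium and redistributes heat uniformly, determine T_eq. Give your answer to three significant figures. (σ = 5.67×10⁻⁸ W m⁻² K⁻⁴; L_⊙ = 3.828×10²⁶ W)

L = 0.0510 × 3.828×10²⁶ = 1.95×10²⁵ W.
Flux: S = L/(4πd²) = 1.95×10²⁵/(4π×(1.14×10¹⁰)²) = 1.20×10⁴ W m⁻².
Energy balance: absorbed = emitted ⇒ πR²·S(1−A) = 4πR²·σT_eq⁴, so T_eq⁴ = S(1−A)/(4σ).
T_eq = [1.20×10⁴ × 1.00 / (4 × 5.67×10⁻⁸)]^(1/4) = (5.27×10¹⁰)^(1/4) = 479 K.

T_eq ≈ 479 K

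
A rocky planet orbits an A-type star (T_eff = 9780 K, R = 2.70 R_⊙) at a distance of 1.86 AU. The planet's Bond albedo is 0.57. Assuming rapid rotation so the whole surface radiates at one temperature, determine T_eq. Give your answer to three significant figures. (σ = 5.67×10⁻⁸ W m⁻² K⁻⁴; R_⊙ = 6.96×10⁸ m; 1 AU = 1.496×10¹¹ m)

T_eq ≈ 460 K

R_⋆ = 2.70 × 6.96×10⁸ = 1.88×10⁹ m.
d = 1.86 AU = 2.78×10¹¹ m.
L = 4πR_⋆²σT_⋆⁴ = 4π(1.88×10⁹)² × 5.67×10⁻⁸ × (9780)⁴ = 2.30×10²⁸ W.
S = L/(4πd²) = 2.37×10⁴ W m⁻².
Energy balance: absorbed = emitted ⇒ πR²·S(1−A) = 4πR²·σT_eq⁴, so T_eq⁴ = S(1−A)/(4σ).
T_eq = [2.37×10⁴ × 0.43 / (4 × 5.67×10⁻⁸)]^(1/4) = (4.49×10¹⁰)^(1/4) = 460 K.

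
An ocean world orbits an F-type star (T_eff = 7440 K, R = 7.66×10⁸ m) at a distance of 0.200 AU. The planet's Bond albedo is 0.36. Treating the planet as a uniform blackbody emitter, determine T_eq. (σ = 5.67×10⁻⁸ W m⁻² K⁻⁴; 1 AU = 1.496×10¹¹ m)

T_eq ≈ 753 K

d = 0.200 AU = 2.99×10¹⁰ m.
L = 4πR_⋆²σT_⋆⁴ = 4π(7.66×10⁸)² × 5.67×10⁻⁸ × (7440)⁴ = 1.28×10²⁷ W.
S = L/(4πd²) = 1.14×10⁵ W m⁻².
Energy balance: absorbed = emitted ⇒ πR²·S(1−A) = 4πR²·σT_eq⁴, so T_eq⁴ = S(1−A)/(4σ).
T_eq = [1.14×10⁵ × 0.64 / (4 × 5.67×10⁻⁸)]^(1/4) = (3.21×10¹¹)^(1/4) = 753 K.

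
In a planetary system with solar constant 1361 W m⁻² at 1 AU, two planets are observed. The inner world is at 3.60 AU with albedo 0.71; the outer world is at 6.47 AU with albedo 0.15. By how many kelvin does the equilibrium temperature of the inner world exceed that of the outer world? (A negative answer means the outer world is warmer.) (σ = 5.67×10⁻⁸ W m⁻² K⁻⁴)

T_eq = [S₀(1−A)/(4σd²)]^(1/4), so T ∝ (1−A)^(1/4) / √d.
T₁ = [1361×0.29/(4×5.67×10⁻⁸×3.60²)]^(1/4) = 107.65 K.
T₂ = [1361×0.85/(4×5.67×10⁻⁸×6.47²)]^(1/4) = 105.06 K.

ΔT ≈ 2.6 K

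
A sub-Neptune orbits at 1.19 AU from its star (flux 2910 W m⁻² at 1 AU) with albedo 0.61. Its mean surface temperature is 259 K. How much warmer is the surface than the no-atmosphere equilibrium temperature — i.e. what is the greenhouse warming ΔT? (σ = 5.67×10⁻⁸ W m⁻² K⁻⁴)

S = 2910/1.19² = 2055 W m⁻².
T_eq = [S(1−A)/(4σ)]^(1/4) = [2055×0.39/(4×5.67×10⁻⁸)]^(1/4) = 243.8 K.
ΔT = T_surf − T_eq = 259 − 243.8.

ΔT ≈ 15.2 K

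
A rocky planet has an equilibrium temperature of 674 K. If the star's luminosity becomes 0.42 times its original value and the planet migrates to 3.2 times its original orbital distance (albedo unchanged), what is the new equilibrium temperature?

T_eq ≈ 303 K

T_eq ∝ L^(1/4) · d^(−1/2).
T′ = 674 × 0.42^(1/4) / 3.2^(1/2) = 303 K.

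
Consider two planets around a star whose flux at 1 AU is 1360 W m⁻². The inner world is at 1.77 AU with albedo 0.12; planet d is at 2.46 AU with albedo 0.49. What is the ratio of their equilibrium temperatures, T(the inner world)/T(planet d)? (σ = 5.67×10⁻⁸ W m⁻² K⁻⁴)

T_eq = [S₀(1−A)/(4σd²)]^(1/4), so T ∝ (1−A)^(1/4) / √d.
T₁ = [1360×0.88/(4×5.67×10⁻⁸×1.77²)]^(1/4) = 202.59 K.
T₂ = [1360×0.51/(4×5.67×10⁻⁸×2.46²)]^(1/4) = 149.93 K.

T₁/T₂ ≈ 1.351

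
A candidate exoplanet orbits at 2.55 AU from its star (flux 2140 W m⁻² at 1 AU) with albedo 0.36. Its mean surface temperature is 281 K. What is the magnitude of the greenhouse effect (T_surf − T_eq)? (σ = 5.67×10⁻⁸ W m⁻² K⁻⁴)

ΔT ≈ 106.4 K

S = 2140/2.55² = 329.1 W m⁻².
T_eq = [S(1−A)/(4σ)]^(1/4) = [329.1×0.64/(4×5.67×10⁻⁸)]^(1/4) = 174.6 K.
ΔT = T_surf − T_eq = 281 − 174.6.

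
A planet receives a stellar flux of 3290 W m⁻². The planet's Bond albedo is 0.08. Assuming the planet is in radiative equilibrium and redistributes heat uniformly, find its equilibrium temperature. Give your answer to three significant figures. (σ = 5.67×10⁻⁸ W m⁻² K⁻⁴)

Energy balance: absorbed = emitted ⇒ πR²·S(1−A) = 4πR²·σT_eq⁴, so T_eq⁴ = S(1−A)/(4σ).
T_eq = [3290 × 0.92 / (4 × 5.67×10⁻⁸)]^(1/4) = (1.33×10¹⁰)^(1/4) = 340 K.

T_eq ≈ 340 K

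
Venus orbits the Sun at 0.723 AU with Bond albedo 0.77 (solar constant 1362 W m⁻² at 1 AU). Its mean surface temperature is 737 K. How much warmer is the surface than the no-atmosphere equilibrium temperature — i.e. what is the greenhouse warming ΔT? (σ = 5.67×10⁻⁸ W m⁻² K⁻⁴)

ΔT ≈ 510.3 K

S = 1362/0.723² = 2606 W m⁻².
T_eq = [S(1−A)/(4σ)]^(1/4) = [2606×0.23/(4×5.67×10⁻⁸)]^(1/4) = 226.7 K.
ΔT = T_surf − T_eq = 737 − 226.7.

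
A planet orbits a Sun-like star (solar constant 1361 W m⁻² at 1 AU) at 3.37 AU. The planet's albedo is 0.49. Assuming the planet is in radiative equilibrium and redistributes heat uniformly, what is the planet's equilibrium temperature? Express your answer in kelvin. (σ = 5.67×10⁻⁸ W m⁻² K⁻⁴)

Flux at 3.37 AU: S = 1361/3.37² = 120 W m⁻².
Energy balance: absorbed = emitted ⇒ πR²·S(1−A) = 4πR²·σT_eq⁴, so T_eq⁴ = S(1−A)/(4σ).
T_eq = [120 × 0.51 / (4 × 5.67×10⁻⁸)]^(1/4) = (2.69×10⁸)^(1/4) = 128 K.

T_eq ≈ 128 K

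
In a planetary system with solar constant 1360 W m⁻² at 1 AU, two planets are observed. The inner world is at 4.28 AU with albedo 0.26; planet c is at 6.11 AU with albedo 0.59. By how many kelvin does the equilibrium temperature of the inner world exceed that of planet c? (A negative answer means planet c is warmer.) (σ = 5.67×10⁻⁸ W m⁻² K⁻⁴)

ΔT ≈ 34.7 K

T_eq = [S₀(1−A)/(4σd²)]^(1/4), so T ∝ (1−A)^(1/4) / √d.
T₁ = [1360×0.74/(4×5.67×10⁻⁸×4.28²)]^(1/4) = 124.76 K.
T₂ = [1360×0.41/(4×5.67×10⁻⁸×6.11²)]^(1/4) = 90.08 K.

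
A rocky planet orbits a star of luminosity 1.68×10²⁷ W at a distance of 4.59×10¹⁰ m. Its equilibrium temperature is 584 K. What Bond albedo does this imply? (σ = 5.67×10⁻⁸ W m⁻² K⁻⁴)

Flux: S = L/(4πd²) = 1.68×10²⁷/(4π×(4.59×10¹⁰)²) = 6.35×10⁴ W m⁻².
From T_eq⁴ = S(1−A)/(4σ): 1−A = 4σT_eq⁴/S.
1−A = 4 × 5.67×10⁻⁸ × (584)⁴ / 6.35×10⁴ = 0.416.

A ≈ 0.58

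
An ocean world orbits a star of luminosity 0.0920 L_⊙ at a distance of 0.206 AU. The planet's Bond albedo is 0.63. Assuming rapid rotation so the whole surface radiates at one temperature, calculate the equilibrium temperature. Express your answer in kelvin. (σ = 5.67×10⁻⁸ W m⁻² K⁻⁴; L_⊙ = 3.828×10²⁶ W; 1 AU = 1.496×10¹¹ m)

d = 0.206 AU = 3.08×10¹⁰ m.
L = 0.0920 × 3.828×10²⁶ = 3.52×10²⁵ W.
Flux: S = L/(4πd²) = 3.52×10²⁵/(4π×(3.08×10¹⁰)²) = 2950 W m⁻².
Energy balance: absorbed = emitted ⇒ πR²·S(1−A) = 4πR²·σT_eq⁴, so T_eq⁴ = S(1−A)/(4σ).
T_eq = [2950 × 0.37 / (4 × 5.67×10⁻⁸)]^(1/4) = (4.81×10⁹)^(1/4) = 263 K.

T_eq ≈ 263 K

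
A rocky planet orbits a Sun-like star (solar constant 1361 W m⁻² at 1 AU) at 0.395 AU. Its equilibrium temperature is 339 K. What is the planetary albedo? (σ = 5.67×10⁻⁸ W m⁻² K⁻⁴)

A ≈ 0.66

Flux at 0.395 AU: S = 1361/0.395² = 8720 W m⁻².
From T_eq⁴ = S(1−A)/(4σ): 1−A = 4σT_eq⁴/S.
1−A = 4 × 5.67×10⁻⁸ × (339)⁴ / 8720 = 0.343.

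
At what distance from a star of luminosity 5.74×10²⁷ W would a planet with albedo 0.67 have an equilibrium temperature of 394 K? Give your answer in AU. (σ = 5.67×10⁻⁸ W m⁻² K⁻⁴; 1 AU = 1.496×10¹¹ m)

From T_eq⁴ = L(1−A)/(16πσd²): d = √[L(1−A)/(16πσT_eq⁴)].
d = √[5.74×10²⁷ × 0.33 / (16π × 5.67×10⁻⁸ × (394)⁴)] = 1.66×10¹¹ m = 1.11 AU.

d ≈ 1.11 AU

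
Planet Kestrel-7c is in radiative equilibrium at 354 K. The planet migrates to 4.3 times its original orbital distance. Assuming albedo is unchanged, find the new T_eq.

T_eq ∝ L^(1/4) · d^(−1/2).
T′ = 354 / 4.3^(1/2) = 171 K.

T_eq ≈ 171 K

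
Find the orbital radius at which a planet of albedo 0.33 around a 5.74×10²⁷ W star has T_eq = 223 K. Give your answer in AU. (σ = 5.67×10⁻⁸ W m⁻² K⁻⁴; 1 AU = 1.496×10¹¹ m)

d ≈ 4.94 AU

From T_eq⁴ = L(1−A)/(16πσd²): d = √[L(1−A)/(16πσT_eq⁴)].
d = √[5.74×10²⁷ × 0.67 / (16π × 5.67×10⁻⁸ × (223)⁴)] = 7.39×10¹¹ m = 4.94 AU.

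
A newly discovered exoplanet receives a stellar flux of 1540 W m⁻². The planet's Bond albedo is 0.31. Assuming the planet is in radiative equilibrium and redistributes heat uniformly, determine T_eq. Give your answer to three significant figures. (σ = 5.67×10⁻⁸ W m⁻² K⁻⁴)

Energy balance: absorbed = emitted ⇒ πR²·S(1−A) = 4πR²·σT_eq⁴, so T_eq⁴ = S(1−A)/(4σ).
T_eq = [1540 × 0.69 / (4 × 5.67×10⁻⁸)]^(1/4) = (4.69×10⁹)^(1/4) = 262 K.

T_eq ≈ 262 K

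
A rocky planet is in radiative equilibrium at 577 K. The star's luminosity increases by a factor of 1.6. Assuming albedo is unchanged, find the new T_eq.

T_eq ≈ 649 K

T_eq ∝ L^(1/4) · d^(−1/2).
T′ = 577 × 1.6^(1/4) = 649 K.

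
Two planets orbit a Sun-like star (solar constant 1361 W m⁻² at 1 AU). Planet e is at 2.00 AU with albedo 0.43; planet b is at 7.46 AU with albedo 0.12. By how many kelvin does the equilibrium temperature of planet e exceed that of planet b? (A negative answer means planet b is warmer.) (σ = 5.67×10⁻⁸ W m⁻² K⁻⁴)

T_eq = [S₀(1−A)/(4σd²)]^(1/4), so T ∝ (1−A)^(1/4) / √d.
T₁ = [1361×0.57/(4×5.67×10⁻⁸×2.00²)]^(1/4) = 171.00 K.
T₂ = [1361×0.88/(4×5.67×10⁻⁸×7.46²)]^(1/4) = 98.70 K.

ΔT ≈ 72.3 K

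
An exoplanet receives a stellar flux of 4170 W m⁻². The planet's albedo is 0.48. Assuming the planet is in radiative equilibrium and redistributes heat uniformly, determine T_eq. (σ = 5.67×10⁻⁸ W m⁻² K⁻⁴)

T_eq ≈ 313 K

Energy balance: absorbed = emitted ⇒ πR²·S(1−A) = 4πR²·σT_eq⁴, so T_eq⁴ = S(1−A)/(4σ).
T_eq = [4170 × 0.52 / (4 × 5.67×10⁻⁸)]^(1/4) = (9.56×10⁹)^(1/4) = 313 K.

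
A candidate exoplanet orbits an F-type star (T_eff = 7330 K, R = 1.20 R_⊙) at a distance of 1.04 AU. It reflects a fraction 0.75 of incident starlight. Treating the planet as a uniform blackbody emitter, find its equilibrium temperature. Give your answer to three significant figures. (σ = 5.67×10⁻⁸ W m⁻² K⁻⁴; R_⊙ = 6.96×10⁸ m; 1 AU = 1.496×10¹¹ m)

T_eq ≈ 269 K

R_⋆ = 1.20 × 6.96×10⁸ = 8.35×10⁸ m.
d = 1.04 AU = 1.56×10¹¹ m.
L = 4πR_⋆²σT_⋆⁴ = 4π(8.35×10⁸)² × 5.67×10⁻⁸ × (7330)⁴ = 1.43×10²⁷ W.
S = L/(4πd²) = 4720 W m⁻².
Energy balance: absorbed = emitted ⇒ πR²·S(1−A) = 4πR²·σT_eq⁴, so T_eq⁴ = S(1−A)/(4σ).
T_eq = [4720 × 0.25 / (4 × 5.67×10⁻⁸)]^(1/4) = (5.20×10⁹)^(1/4) = 269 K.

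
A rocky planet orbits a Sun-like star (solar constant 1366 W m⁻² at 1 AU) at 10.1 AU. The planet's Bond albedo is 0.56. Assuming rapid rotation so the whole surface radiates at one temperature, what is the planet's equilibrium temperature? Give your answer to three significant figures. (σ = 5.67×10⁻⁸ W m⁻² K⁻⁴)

T_eq ≈ 71.4 K

Flux at 10.1 AU: S = 1366/10.1² = 13.4 W m⁻².
Energy balance: absorbed = emitted ⇒ πR²·S(1−A) = 4πR²·σT_eq⁴, so T_eq⁴ = S(1−A)/(4σ).
T_eq = [13.4 × 0.44 / (4 × 5.67×10⁻⁸)]^(1/4) = (2.60×10⁷)^(1/4) = 71.4 K.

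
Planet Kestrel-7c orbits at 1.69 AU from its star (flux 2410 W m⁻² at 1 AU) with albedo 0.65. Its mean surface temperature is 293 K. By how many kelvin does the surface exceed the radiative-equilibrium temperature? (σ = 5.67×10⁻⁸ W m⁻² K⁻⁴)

ΔT ≈ 103.0 K

S = 2410/1.69² = 843.8 W m⁻².
T_eq = [S(1−A)/(4σ)]^(1/4) = [843.8×0.35/(4×5.67×10⁻⁸)]^(1/4) = 190.0 K.
ΔT = T_surf − T_eq = 293 − 190.0.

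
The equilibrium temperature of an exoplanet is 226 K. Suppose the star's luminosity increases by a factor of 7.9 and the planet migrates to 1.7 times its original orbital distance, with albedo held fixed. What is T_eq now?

T_eq ∝ L^(1/4) · d^(−1/2).
T′ = 226 × 7.9^(1/4) / 1.7^(1/2) = 291 K.

T_eq ≈ 291 K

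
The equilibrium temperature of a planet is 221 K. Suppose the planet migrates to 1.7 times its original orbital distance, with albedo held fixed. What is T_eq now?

T_eq ∝ L^(1/4) · d^(−1/2).
T′ = 221 / 1.7^(1/2) = 169 K.

T_eq ≈ 169 K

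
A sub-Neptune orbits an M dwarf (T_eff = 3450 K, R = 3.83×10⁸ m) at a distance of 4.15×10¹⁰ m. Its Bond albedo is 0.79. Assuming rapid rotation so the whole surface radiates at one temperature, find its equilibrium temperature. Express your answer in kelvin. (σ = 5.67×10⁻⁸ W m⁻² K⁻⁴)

T_eq ≈ 159 K

L = 4πR_⋆²σT_⋆⁴ = 4π(3.83×10⁸)² × 5.67×10⁻⁸ × (3450)⁴ = 1.48×10²⁵ W.
S = L/(4πd²) = 684 W m⁻².
Energy balance: absorbed = emitted ⇒ πR²·S(1−A) = 4πR²·σT_eq⁴, so T_eq⁴ = S(1−A)/(4σ).
T_eq = [684 × 0.21 / (4 × 5.67×10⁻⁸)]^(1/4) = (6.33×10⁸)^(1/4) = 159 K.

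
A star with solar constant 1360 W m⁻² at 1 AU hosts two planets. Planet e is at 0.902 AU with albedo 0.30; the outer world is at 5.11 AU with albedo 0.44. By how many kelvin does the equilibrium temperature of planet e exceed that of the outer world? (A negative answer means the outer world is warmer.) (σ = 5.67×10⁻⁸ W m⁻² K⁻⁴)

ΔT ≈ 161.5 K

T_eq = [S₀(1−A)/(4σd²)]^(1/4), so T ∝ (1−A)^(1/4) / √d.
T₁ = [1360×0.70/(4×5.67×10⁻⁸×0.902²)]^(1/4) = 268.01 K.
T₂ = [1360×0.56/(4×5.67×10⁻⁸×5.11²)]^(1/4) = 106.49 K.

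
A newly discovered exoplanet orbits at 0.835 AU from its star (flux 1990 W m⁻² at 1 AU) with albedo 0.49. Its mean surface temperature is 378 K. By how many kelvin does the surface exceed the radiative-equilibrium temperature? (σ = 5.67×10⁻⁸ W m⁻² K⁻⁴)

ΔT ≈ 95.0 K

S = 1990/0.835² = 2854 W m⁻².
T_eq = [S(1−A)/(4σ)]^(1/4) = [2854×0.51/(4×5.67×10⁻⁸)]^(1/4) = 283.0 K.
ΔT = T_surf − T_eq = 378 − 283.0.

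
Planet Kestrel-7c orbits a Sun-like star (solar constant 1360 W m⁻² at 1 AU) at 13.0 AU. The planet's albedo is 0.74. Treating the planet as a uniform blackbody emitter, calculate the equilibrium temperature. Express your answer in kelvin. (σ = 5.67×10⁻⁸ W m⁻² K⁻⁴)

T_eq ≈ 55.1 K

Flux at 13.0 AU: S = 1360/13.0² = 8.05 W m⁻².
Energy balance: absorbed = emitted ⇒ πR²·S(1−A) = 4πR²·σT_eq⁴, so T_eq⁴ = S(1−A)/(4σ).
T_eq = [8.05 × 0.26 / (4 × 5.67×10⁻⁸)]^(1/4) = (9.23×10⁶)^(1/4) = 55.1 K.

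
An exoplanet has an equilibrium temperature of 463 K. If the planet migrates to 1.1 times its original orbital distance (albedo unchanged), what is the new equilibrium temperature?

T_eq ≈ 441 K

T_eq ∝ L^(1/4) · d^(−1/2).
T′ = 463 / 1.1^(1/2) = 441 K.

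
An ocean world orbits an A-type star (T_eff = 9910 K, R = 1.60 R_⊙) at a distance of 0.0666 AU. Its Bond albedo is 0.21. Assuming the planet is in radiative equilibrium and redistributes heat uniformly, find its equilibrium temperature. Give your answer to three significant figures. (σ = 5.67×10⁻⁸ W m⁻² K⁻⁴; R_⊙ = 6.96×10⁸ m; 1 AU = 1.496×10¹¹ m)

T_eq ≈ 2210 K

R_⋆ = 1.60 × 6.96×10⁸ = 1.11×10⁹ m.
d = 0.0666 AU = 9.96×10⁹ m.
L = 4πR_⋆²σT_⋆⁴ = 4π(1.11×10⁹)² × 5.67×10⁻⁸ × (9910)⁴ = 8.52×10²⁷ W.
S = L/(4πd²) = 6.83×10⁶ W m⁻².
Energy balance: absorbed = emitted ⇒ πR²·S(1−A) = 4πR²·σT_eq⁴, so T_eq⁴ = S(1−A)/(4σ).
T_eq = [6.83×10⁶ × 0.79 / (4 × 5.67×10⁻⁸)]^(1/4) = (2.38×10¹³)^(1/4) = 2210 K.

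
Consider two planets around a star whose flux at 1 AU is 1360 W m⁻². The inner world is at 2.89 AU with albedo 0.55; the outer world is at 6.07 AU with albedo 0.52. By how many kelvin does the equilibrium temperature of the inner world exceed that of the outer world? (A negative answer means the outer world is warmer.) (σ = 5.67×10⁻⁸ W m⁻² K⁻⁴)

ΔT ≈ 40.1 K

T_eq = [S₀(1−A)/(4σd²)]^(1/4), so T ∝ (1−A)^(1/4) / √d.
T₁ = [1360×0.45/(4×5.67×10⁻⁸×2.89²)]^(1/4) = 134.07 K.
T₂ = [1360×0.48/(4×5.67×10⁻⁸×6.07²)]^(1/4) = 94.01 K.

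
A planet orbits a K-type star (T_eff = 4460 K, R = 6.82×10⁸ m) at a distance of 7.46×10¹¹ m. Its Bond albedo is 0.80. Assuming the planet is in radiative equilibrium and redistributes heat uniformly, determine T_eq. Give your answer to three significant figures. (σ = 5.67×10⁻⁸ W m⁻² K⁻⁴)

T_eq ≈ 63.8 K

L = 4πR_⋆²σT_⋆⁴ = 4π(6.82×10⁸)² × 5.67×10⁻⁸ × (4460)⁴ = 1.31×10²⁶ W.
S = L/(4πd²) = 18.8 W m⁻².
Energy balance: absorbed = emitted ⇒ πR²·S(1−A) = 4πR²·σT_eq⁴, so T_eq⁴ = S(1−A)/(4σ).
T_eq = [18.8 × 0.20 / (4 × 5.67×10⁻⁸)]^(1/4) = (1.65×10⁷)^(1/4) = 63.8 K.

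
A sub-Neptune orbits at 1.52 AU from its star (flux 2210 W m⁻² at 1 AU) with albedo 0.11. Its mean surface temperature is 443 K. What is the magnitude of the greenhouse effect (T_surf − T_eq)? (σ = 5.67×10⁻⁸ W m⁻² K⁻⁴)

S = 2210/1.52² = 956.5 W m⁻².
T_eq = [S(1−A)/(4σ)]^(1/4) = [956.5×0.89/(4×5.67×10⁻⁸)]^(1/4) = 247.5 K.
ΔT = T_surf − T_eq = 443 − 247.5.

ΔT ≈ 195.5 K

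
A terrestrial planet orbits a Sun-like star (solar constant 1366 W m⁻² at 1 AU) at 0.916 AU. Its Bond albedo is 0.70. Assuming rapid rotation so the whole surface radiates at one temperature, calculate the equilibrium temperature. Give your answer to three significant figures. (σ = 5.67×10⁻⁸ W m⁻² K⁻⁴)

Flux at 0.916 AU: S = 1366/0.916² = 1630 W m⁻².
Energy balance: absorbed = emitted ⇒ πR²·S(1−A) = 4πR²·σT_eq⁴, so T_eq⁴ = S(1−A)/(4σ).
T_eq = [1630 × 0.30 / (4 × 5.67×10⁻⁸)]^(1/4) = (2.15×10⁹)^(1/4) = 215 K.

T_eq ≈ 215 K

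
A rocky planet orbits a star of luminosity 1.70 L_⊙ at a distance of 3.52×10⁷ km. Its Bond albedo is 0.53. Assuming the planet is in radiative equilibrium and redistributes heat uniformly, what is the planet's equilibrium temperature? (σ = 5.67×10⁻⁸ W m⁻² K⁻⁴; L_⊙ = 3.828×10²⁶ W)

T_eq ≈ 542 K

d = 3.52×10⁷ km = 3.52×10¹⁰ m.
L = 1.70 × 3.828×10²⁶ = 6.51×10²⁶ W.
Flux: S = L/(4πd²) = 6.51×10²⁶/(4π×(3.52×10¹⁰)²) = 4.18×10⁴ W m⁻².
Energy balance: absorbed = emitted ⇒ πR²·S(1−A) = 4πR²·σT_eq⁴, so T_eq⁴ = S(1−A)/(4σ).
T_eq = [4.18×10⁴ × 0.47 / (4 × 5.67×10⁻⁸)]^(1/4) = (8.66×10¹⁰)^(1/4) = 542 K.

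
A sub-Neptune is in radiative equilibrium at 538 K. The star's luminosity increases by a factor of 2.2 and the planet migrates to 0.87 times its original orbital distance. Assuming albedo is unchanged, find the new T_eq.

T_eq ≈ 702 K

T_eq ∝ L^(1/4) · d^(−1/2).
T′ = 538 × 2.2^(1/4) / 0.87^(1/2) = 702 K.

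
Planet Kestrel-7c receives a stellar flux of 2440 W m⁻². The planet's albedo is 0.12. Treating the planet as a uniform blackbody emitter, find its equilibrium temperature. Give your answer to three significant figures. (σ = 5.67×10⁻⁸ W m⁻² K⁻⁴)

Energy balance: absorbed = emitted ⇒ πR²·S(1−A) = 4πR²·σT_eq⁴, so T_eq⁴ = S(1−A)/(4σ).
T_eq = [2440 × 0.88 / (4 × 5.67×10⁻⁸)]^(1/4) = (9.47×10⁹)^(1/4) = 312 K.

T_eq ≈ 312 K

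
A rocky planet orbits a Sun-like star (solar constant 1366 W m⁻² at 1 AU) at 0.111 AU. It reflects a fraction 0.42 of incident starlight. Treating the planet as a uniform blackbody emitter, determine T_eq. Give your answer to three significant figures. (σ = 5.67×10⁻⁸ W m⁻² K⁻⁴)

Flux at 0.111 AU: S = 1366/0.111² = 1.11×10⁵ W m⁻².
Energy balance: absorbed = emitted ⇒ πR²·S(1−A) = 4πR²·σT_eq⁴, so T_eq⁴ = S(1−A)/(4σ).
T_eq = [1.11×10⁵ × 0.58 / (4 × 5.67×10⁻⁸)]^(1/4) = (2.84×10¹¹)^(1/4) = 730 K.

T_eq ≈ 730 K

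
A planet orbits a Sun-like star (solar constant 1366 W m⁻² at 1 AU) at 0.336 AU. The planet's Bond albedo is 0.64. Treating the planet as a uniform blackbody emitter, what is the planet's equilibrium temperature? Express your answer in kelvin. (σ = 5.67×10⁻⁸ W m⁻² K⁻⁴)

Flux at 0.336 AU: S = 1366/0.336² = 1.21×10⁴ W m⁻².
Energy balance: absorbed = emitted ⇒ πR²·S(1−A) = 4πR²·σT_eq⁴, so T_eq⁴ = S(1−A)/(4σ).
T_eq = [1.21×10⁴ × 0.36 / (4 × 5.67×10⁻⁸)]^(1/4) = (1.92×10¹⁰)^(1/4) = 372 K.

T_eq ≈ 372 K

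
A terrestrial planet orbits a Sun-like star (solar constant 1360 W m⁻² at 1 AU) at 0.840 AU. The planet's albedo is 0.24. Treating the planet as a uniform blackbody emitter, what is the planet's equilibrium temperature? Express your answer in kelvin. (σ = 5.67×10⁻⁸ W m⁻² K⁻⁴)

T_eq ≈ 283 K

Flux at 0.840 AU: S = 1360/0.840² = 1930 W m⁻².
Energy balance: absorbed = emitted ⇒ πR²·S(1−A) = 4πR²·σT_eq⁴, so T_eq⁴ = S(1−A)/(4σ).
T_eq = [1930 × 0.76 / (4 × 5.67×10⁻⁸)]^(1/4) = (6.46×10⁹)^(1/4) = 283 K.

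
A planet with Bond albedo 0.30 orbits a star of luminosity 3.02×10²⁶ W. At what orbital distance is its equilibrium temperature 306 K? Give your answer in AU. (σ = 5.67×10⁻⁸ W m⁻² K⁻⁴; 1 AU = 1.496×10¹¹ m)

d ≈ 0.615 AU

From T_eq⁴ = L(1−A)/(16πσd²): d = √[L(1−A)/(16πσT_eq⁴)].
d = √[3.02×10²⁶ × 0.70 / (16π × 5.67×10⁻⁸ × (306)⁴)] = 9.20×10¹⁰ m = 0.615 AU.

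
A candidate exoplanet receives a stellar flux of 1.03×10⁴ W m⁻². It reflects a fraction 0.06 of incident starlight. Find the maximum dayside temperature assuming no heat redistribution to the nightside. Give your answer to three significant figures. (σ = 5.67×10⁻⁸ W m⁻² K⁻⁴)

With no redistribution each surface element balances locally: S(1−A) = σT⁴.
T = [1.03×10⁴ × 0.94 / 5.67×10⁻⁸]^(1/4) = (1.71×10¹¹)^(1/4) = 643 K.

T_ss ≈ 643 K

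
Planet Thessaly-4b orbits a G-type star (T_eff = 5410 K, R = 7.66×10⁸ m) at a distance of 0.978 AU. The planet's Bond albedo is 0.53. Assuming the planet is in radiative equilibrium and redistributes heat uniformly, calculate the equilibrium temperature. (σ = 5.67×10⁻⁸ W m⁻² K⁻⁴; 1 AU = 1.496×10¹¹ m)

d = 0.978 AU = 1.46×10¹¹ m.
L = 4πR_⋆²σT_⋆⁴ = 4π(7.66×10⁸)² × 5.67×10⁻⁸ × (5410)⁴ = 3.58×10²⁶ W.
S = L/(4πd²) = 1330 W m⁻².
Energy balance: absorbed = emitted ⇒ πR²·S(1−A) = 4πR²·σT_eq⁴, so T_eq⁴ = S(1−A)/(4σ).
T_eq = [1330 × 0.47 / (4 × 5.67×10⁻⁸)]^(1/4) = (2.76×10⁹)^(1/4) = 229 K.

T_eq ≈ 229 K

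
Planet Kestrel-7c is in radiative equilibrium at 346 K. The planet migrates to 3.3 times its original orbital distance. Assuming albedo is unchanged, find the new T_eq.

T_eq ≈ 190 K

T_eq ∝ L^(1/4) · d^(−1/2).
T′ = 346 / 3.3^(1/2) = 190 K.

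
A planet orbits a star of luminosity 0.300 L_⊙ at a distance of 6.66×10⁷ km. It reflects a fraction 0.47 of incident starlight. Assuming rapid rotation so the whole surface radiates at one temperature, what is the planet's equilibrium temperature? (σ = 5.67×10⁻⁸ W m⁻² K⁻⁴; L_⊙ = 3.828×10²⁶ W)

T_eq ≈ 263 K

d = 6.66×10⁷ km = 6.66×10¹⁰ m.
L = 0.300 × 3.828×10²⁶ = 1.15×10²⁶ W.
Flux: S = L/(4πd²) = 1.15×10²⁶/(4π×(6.66×10¹⁰)²) = 2060 W m⁻².
Energy balance: absorbed = emitted ⇒ πR²·S(1−A) = 4πR²·σT_eq⁴, so T_eq⁴ = S(1−A)/(4σ).
T_eq = [2060 × 0.53 / (4 × 5.67×10⁻⁸)]^(1/4) = (4.81×10⁹)^(1/4) = 263 K.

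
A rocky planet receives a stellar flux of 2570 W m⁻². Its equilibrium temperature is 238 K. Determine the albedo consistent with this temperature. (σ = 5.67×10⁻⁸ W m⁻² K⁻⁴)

A ≈ 0.72

From T_eq⁴ = S(1−A)/(4σ): 1−A = 4σT_eq⁴/S.
1−A = 4 × 5.67×10⁻⁸ × (238)⁴ / 2570 = 0.283.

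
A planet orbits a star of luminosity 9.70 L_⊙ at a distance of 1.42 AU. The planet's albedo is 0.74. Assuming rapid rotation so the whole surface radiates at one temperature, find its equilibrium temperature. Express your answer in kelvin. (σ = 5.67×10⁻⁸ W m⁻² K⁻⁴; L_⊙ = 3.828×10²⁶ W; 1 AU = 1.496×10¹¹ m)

T_eq ≈ 294 K

d = 1.42 AU = 2.12×10¹¹ m.
L = 9.70 × 3.828×10²⁶ = 3.71×10²⁷ W.
Flux: S = L/(4πd²) = 3.71×10²⁷/(4π×(2.12×10¹¹)²) = 6550 W m⁻².
Energy balance: absorbed = emitted ⇒ πR²·S(1−A) = 4πR²·σT_eq⁴, so T_eq⁴ = S(1−A)/(4σ).
T_eq = [6550 × 0.26 / (4 × 5.67×10⁻⁸)]^(1/4) = (7.51×10⁹)^(1/4) = 294 K.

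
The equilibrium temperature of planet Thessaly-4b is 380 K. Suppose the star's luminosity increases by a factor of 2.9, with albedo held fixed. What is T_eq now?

T_eq ≈ 496 K

T_eq ∝ L^(1/4) · d^(−1/2).
T′ = 380 × 2.9^(1/4) = 496 K.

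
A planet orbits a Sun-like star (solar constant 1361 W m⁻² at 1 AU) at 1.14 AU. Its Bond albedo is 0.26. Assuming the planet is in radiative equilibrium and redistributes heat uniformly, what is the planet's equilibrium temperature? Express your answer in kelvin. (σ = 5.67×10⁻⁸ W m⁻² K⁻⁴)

T_eq ≈ 242 K

Flux at 1.14 AU: S = 1361/1.14² = 1050 W m⁻².
Energy balance: absorbed = emitted ⇒ πR²·S(1−A) = 4πR²·σT_eq⁴, so T_eq⁴ = S(1−A)/(4σ).
T_eq = [1050 × 0.74 / (4 × 5.67×10⁻⁸)]^(1/4) = (3.42×10⁹)^(1/4) = 242 K.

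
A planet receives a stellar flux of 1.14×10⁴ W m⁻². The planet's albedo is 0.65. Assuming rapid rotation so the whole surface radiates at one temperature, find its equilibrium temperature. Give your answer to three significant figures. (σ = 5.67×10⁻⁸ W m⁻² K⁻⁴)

T_eq ≈ 364 K

Energy balance: absorbed = emitted ⇒ πR²·S(1−A) = 4πR²·σT_eq⁴, so T_eq⁴ = S(1−A)/(4σ).
T_eq = [1.14×10⁴ × 0.35 / (4 × 5.67×10⁻⁸)]^(1/4) = (1.76×10¹⁰)^(1/4) = 364 K.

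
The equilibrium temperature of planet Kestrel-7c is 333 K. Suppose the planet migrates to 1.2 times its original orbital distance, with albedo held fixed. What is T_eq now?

T_eq ≈ 304 K

T_eq ∝ L^(1/4) · d^(−1/2).
T′ = 333 / 1.2^(1/2) = 304 K.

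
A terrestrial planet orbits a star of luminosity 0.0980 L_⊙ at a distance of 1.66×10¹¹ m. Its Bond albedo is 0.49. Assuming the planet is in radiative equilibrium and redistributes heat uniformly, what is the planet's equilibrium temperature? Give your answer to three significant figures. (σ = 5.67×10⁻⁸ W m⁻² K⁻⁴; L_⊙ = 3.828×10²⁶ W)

L = 0.0980 × 3.828×10²⁶ = 3.75×10²⁵ W.
Flux: S = L/(4πd²) = 3.75×10²⁵/(4π×(1.66×10¹¹)²) = 108 W m⁻².
Energy balance: absorbed = emitted ⇒ πR²·S(1−A) = 4πR²·σT_eq⁴, so T_eq⁴ = S(1−A)/(4σ).
T_eq = [108 × 0.51 / (4 × 5.67×10⁻⁸)]^(1/4) = (2.44×10⁸)^(1/4) = 125 K.

T_eq ≈ 125 K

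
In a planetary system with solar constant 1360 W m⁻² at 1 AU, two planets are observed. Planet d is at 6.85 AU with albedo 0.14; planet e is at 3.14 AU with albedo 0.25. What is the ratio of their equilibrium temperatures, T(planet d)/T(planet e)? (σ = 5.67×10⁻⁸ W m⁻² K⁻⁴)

T_eq = [S₀(1−A)/(4σd²)]^(1/4), so T ∝ (1−A)^(1/4) / √d.
T₁ = [1360×0.86/(4×5.67×10⁻⁸×6.85²)]^(1/4) = 102.39 K.
T₂ = [1360×0.75/(4×5.67×10⁻⁸×3.14²)]^(1/4) = 146.14 K.

T₁/T₂ ≈ 0.701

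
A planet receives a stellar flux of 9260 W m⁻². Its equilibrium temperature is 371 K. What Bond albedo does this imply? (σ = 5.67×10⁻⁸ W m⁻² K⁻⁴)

A ≈ 0.54

From T_eq⁴ = S(1−A)/(4σ): 1−A = 4σT_eq⁴/S.
1−A = 4 × 5.67×10⁻⁸ × (371)⁴ / 9260 = 0.464.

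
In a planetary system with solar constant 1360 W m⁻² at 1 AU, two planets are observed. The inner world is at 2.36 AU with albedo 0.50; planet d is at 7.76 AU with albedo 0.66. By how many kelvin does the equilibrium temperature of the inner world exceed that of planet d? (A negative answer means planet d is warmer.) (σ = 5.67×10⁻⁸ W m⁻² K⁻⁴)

ΔT ≈ 76.0 K

T_eq = [S₀(1−A)/(4σd²)]^(1/4), so T ∝ (1−A)^(1/4) / √d.
T₁ = [1360×0.50/(4×5.67×10⁻⁸×2.36²)]^(1/4) = 152.32 K.
T₂ = [1360×0.34/(4×5.67×10⁻⁸×7.76²)]^(1/4) = 76.28 K.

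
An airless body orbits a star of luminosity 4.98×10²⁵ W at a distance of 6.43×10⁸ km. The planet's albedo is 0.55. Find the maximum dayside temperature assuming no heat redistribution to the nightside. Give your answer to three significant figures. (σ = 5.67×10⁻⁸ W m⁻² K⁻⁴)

d = 6.43×10⁸ km = 6.43×10¹¹ m.
Flux: S = L/(4πd²) = 4.98×10²⁵/(4π×(6.43×10¹¹)²) = 9.59 W m⁻².
With no redistribution each surface element balances locally: S(1−A) = σT⁴.
T = [9.59 × 0.45 / 5.67×10⁻⁸]^(1/4) = (7.61×10⁷)^(1/4) = 93.4 K.

T_ss ≈ 93.4 K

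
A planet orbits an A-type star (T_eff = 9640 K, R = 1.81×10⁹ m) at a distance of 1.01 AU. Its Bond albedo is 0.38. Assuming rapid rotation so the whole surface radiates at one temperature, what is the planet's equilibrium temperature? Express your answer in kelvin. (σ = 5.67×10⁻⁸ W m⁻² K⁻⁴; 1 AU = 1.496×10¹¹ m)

T_eq ≈ 662 K

d = 1.01 AU = 1.51×10¹¹ m.
L = 4πR_⋆²σT_⋆⁴ = 4π(1.81×10⁹)² × 5.67×10⁻⁸ × (9640)⁴ = 2.02×10²⁸ W.
S = L/(4πd²) = 7.03×10⁴ W m⁻².
Energy balance: absorbed = emitted ⇒ πR²·S(1−A) = 4πR²·σT_eq⁴, so T_eq⁴ = S(1−A)/(4σ).
T_eq = [7.03×10⁴ × 0.62 / (4 × 5.67×10⁻⁸)]^(1/4) = (1.92×10¹¹)^(1/4) = 662 K.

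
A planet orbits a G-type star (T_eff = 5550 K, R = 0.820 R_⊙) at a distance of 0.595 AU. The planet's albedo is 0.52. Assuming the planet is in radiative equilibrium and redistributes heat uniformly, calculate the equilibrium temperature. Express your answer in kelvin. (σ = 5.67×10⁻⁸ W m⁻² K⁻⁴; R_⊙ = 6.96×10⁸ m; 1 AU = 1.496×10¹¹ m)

T_eq ≈ 262 K

R_⋆ = 0.820 × 6.96×10⁸ = 5.71×10⁸ m.
d = 0.595 AU = 8.90×10¹⁰ m.
L = 4πR_⋆²σT_⋆⁴ = 4π(5.71×10⁸)² × 5.67×10⁻⁸ × (5550)⁴ = 2.20×10²⁶ W.
S = L/(4πd²) = 2210 W m⁻².
Energy balance: absorbed = emitted ⇒ πR²·S(1−A) = 4πR²·σT_eq⁴, so T_eq⁴ = S(1−A)/(4σ).
T_eq = [2210 × 0.48 / (4 × 5.67×10⁻⁸)]^(1/4) = (4.68×10⁹)^(1/4) = 262 K.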